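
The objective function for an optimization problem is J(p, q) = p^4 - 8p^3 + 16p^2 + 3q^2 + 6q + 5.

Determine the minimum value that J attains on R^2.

J(p,q) separates as A(p) + B(q) + 5, so its minimum is min A + min B + 5.
A'(p) = 4p(p - 4)(p - 2) vanishes at p ∈ {0, 2, 4}; B'(q) = 6q + 6 vanishes at q ∈ {-1}.
Local minima of A (where A''>0): A(0)=0, A(4)=0. Local minima of B: B(-1)=-3.
So the global minimum of J is A(0) + B(-1) + 5 = 0 − 3 + 5 = 2, attained at (0, -1).

2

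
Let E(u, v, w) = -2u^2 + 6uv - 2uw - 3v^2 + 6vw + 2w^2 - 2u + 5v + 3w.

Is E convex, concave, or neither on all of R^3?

E is quadratic, so its Hessian is the constant matrix H = [[-4, 6, -2], [6, -6, 6], [-2, 6, 4]].
Leading principal minors: -4, -12, -24.
Neither pattern holds ⇒ H is indefinite ⇒ neither convex nor concave.

neither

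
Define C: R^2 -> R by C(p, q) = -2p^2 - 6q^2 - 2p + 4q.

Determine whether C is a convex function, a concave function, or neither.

concave

C is quadratic, so its Hessian is the constant matrix H = [[-4, 0], [0, -12]].
det(H) = 48, tr(H) = -16.
det(H) > 0 and tr(H) < 0, so H is negative definite everywhere: concave.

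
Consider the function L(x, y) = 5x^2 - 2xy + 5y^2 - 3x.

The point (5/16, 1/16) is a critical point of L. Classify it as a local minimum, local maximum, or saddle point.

The Hessian of L is constant: H = [[10, -2], [-2, 10]].
det(H) = 10·10 − (-2)² = 96.
det(H) > 0 and tr(H) = 20 > 0, so H is positive definite and the point is a local minimum.

local minimum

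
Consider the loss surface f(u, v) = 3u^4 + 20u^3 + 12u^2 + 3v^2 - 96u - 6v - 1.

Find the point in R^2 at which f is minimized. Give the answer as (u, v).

(1, 1)

f(u,v) separates as P(u) + Q(v) − 1, so its minimum is min P + min Q − 1.
P'(u) = 12(u - 1)(u + 2)(u + 4) vanishes at u ∈ {-4, -2, 1}; Q'(v) = 6v - 6 vanishes at v ∈ {1}.
Local minima of P (where P''>0): P(-4)=64, P(1)=-61. Local minima of Q: Q(1)=-3.
So the global minimum of f is P(1) + Q(1) − 1 = -61 − 3 − 1 = -65, attained at (1, 1).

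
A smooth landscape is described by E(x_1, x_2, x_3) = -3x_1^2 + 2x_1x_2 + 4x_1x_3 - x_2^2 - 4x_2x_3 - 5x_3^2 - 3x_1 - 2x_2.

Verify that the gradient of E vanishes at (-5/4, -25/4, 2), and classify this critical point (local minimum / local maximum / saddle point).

∇E = (-6x_1 + 2x_2 + 4x_3 - 3, 2x_1 - 2x_2 - 4x_3 - 2, 4x_1 - 4x_2 - 10x_3); substituting (-5/4, -25/4, 2) gives ∇E = (0, 0, 0), so (-5/4, -25/4, 2) is indeed a critical point.
The Hessian is constant: H = [[-6, 2, 4], [2, -2, -4], [4, -4, -10]].
Leading principal minors: Δ₁ = -6, Δ₂ = 8, Δ₃ = -16.
The minors alternate sign starting negative (−, +, −), so H is negative definite: a local maximum.

local maximum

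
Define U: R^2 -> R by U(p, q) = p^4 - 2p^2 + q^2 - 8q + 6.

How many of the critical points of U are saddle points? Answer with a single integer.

U separates as a function of p plus a function of q, so ∇U=0 decouples.
∂U/∂p = 4p(p - 1)(p + 1) = 0 at p ∈ {-1, 0, 1}; ∂U/∂q = 2(q - 4) = 0 at q ∈ {4}.
The Hessian is diagonal: diag(U_pp, U_qq). Second derivatives: U_pp(-1)=8, U_pp(0)=-4, U_pp(1)=8; U_qq(4)=2.
Saddle points occur where the two diagonal entries have opposite signs: (0, 4). Count: 1.

1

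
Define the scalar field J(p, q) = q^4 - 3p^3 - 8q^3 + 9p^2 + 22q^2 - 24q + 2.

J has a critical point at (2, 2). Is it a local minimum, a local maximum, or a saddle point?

The mixed partial ∂²J/∂p∂q is 0, so the Hessian at any point is diag(J_pp, J_qq) = diag(18(-p + 1), 4(3q^2 - 12q + 11)).
At (2, 2): H = diag(-18, -4).
Both eigenvalues are negative, so H is negative definite: a local maximum.

local maximum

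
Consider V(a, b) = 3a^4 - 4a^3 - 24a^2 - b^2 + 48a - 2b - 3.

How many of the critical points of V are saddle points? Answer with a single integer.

2

V separates as a function of a plus a function of b, so ∇V=0 decouples.
∂V/∂a = 12(a - 2)(a - 1)(a + 2) = 0 at a ∈ {-2, 1, 2}; ∂V/∂b = -2(b + 1) = 0 at b ∈ {-1}.
The Hessian is diagonal: diag(V_aa, V_bb). Second derivatives: V_aa(-2)=144, V_aa(1)=-36, V_aa(2)=48; V_bb(-1)=-2.
Saddle points occur where the two diagonal entries have opposite signs: (-2, -1), (2, -1). Count: 2.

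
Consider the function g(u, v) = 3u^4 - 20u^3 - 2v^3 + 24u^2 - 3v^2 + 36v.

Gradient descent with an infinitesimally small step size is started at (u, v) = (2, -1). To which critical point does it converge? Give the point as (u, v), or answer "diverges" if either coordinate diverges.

g is separable, so gradient descent decouples: u follows -∂g/∂u, v follows -∂g/∂v.
∂g/∂u = 12u(u - 4)(u - 1); at u=2 this is -48, so u increases.
∂g/∂v = -6(v - 2)(v + 3); at v=-1 this is 36, so v decreases.
u converges to its nearest critical value 4 (a local min of the u-part); v converges to -3. The iterate converges to (4, -3).

(4, -3)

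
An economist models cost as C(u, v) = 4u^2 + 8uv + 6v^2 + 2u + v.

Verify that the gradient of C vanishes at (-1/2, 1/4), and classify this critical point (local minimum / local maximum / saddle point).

local minimum

∇C = (8u + 8v + 2, 8u + 12v + 1); substituting (-1/2, 1/4) gives ∇C = (0, 0), so (-1/2, 1/4) is indeed a critical point.
The Hessian of C is constant: H = [[8, 8], [8, 12]].
det(H) = 8·12 − 8² = 32.
det(H) > 0 and tr(H) = 20 > 0, so H is positive definite and the point is a local minimum.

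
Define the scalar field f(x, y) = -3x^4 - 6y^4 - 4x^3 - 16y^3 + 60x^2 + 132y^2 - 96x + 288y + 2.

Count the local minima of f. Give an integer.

f separates as a function of x plus a function of y, so ∇f=0 decouples.
∂f/∂x = -12(x - 2)(x - 1)(x + 4) = 0 at x ∈ {-4, 1, 2}; ∂f/∂y = -24(y - 3)(y + 1)(y + 4) = 0 at y ∈ {-4, -1, 3}.
The Hessian is diagonal: diag(f_xx, f_yy). Second derivatives: f_xx(-4)=-360, f_xx(1)=60, f_xx(2)=-72; f_yy(-4)=-504, f_yy(-1)=288, f_yy(3)=-672.
Local minima occur where both diagonal entries positive: (1, -1). Count: 1.

1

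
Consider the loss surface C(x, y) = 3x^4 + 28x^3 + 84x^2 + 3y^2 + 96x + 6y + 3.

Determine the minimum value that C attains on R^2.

C(x,y) separates as P(x) + Q(y) + 3, so its minimum is min P + min Q + 3.
P'(x) = 12(x + 1)(x + 2)(x + 4) vanishes at x ∈ {-4, -2, -1}; Q'(y) = 6y + 6 vanishes at y ∈ {-1}.
Local minima of P (where P''>0): P(-4)=-64, P(-1)=-37. Local minima of Q: Q(-1)=-3.
So the global minimum of C is P(-4) + Q(-1) + 3 = -64 − 3 + 3 = -64, attained at (-4, -1).

-64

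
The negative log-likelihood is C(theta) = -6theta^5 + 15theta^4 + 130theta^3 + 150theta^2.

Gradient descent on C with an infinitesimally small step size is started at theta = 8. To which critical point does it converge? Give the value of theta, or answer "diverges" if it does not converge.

diverges

C'(theta) = -30theta(theta - 5)(theta + 1)(theta + 2), so C'(8) = -64800.
Gradient descent moves in the -C' direction, i.e. theta is increasing.
There is no critical point above theta=8, and C' keeps the same sign, so the iterate runs off to +∞.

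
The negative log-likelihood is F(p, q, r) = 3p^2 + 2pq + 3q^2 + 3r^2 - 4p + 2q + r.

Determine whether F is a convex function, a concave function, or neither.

F is quadratic, so its Hessian is the constant matrix H = [[6, 2, 0], [2, 6, 0], [0, 0, 6]].
Leading principal minors: 6, 32, 192.
All positive ⇒ H ≻ 0 ⇒ convex.

convex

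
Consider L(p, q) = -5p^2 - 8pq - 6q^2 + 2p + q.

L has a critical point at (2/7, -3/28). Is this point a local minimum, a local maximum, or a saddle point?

local maximum

The Hessian of L is constant: H = [[-10, -8], [-8, -12]].
det(H) = (-10)·(-12) − (-8)² = 56.
det(H) > 0 and tr(H) = -22 < 0, so H is negative definite and the point is a local maximum.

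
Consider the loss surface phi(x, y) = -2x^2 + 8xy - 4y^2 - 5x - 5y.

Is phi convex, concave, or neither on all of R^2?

neither

phi is quadratic, so its Hessian is the constant matrix H = [[-4, 8], [8, -8]].
det(H) = -32, tr(H) = -12.
det(H) < 0, so H is indefinite: neither convex nor concave.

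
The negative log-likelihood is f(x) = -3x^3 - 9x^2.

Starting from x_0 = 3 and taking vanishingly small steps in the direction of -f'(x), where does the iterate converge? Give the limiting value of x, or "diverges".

diverges

f'(x) = -9x(x + 2), so f'(3) = -135.
Gradient descent moves in the -f' direction, i.e. x is increasing.
There is no critical point above x=3, and f' keeps the same sign, so the iterate runs off to +∞.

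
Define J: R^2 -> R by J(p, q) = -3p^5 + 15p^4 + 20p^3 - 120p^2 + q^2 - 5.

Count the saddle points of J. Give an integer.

J separates as a function of p plus a function of q, so ∇J=0 decouples.
∂J/∂p = -15p(p - 4)(p - 2)(p + 2) = 0 at p ∈ {-2, 0, 2, 4}; ∂J/∂q = 2q = 0 at q ∈ {0}.
The Hessian is diagonal: diag(J_pp, J_qq). Second derivatives: J_pp(-2)=720, J_pp(0)=-240, J_pp(2)=240, J_pp(4)=-720; J_qq(0)=2.
Saddle points occur where the two diagonal entries have opposite signs: (0, 0), (4, 0). Count: 2.

2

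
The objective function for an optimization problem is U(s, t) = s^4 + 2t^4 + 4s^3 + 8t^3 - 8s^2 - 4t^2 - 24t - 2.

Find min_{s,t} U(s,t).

U(s,t) separates as P(s) + Q(t) − 2, so its minimum is min P + min Q − 2.
P'(s) = 4s(s - 1)(s + 4) vanishes at s ∈ {-4, 0, 1}; Q'(t) = 8(t - 1)(t + 1)(t + 3) vanishes at t ∈ {-3, -1, 1}.
Local minima of P (where P''>0): P(-4)=-128, P(1)=-3. Local minima of Q: Q(-3)=-18, Q(1)=-18.
So the global minimum of U is P(-4) + Q(-3) − 2 = -128 − 18 − 2 = -148, attained at (-4, -3).

-148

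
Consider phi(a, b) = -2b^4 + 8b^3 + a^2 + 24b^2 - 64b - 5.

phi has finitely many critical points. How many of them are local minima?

1

phi separates as a function of a plus a function of b, so ∇phi=0 decouples.
∂phi/∂a = 2a = 0 at a ∈ {0}; ∂phi/∂b = -8(b - 4)(b - 1)(b + 2) = 0 at b ∈ {-2, 1, 4}.
The Hessian is diagonal: diag(phi_aa, phi_bb). Second derivatives: phi_aa(0)=2; phi_bb(-2)=-144, phi_bb(1)=72, phi_bb(4)=-144.
Local minima occur where both diagonal entries positive: (0, 1). Count: 1.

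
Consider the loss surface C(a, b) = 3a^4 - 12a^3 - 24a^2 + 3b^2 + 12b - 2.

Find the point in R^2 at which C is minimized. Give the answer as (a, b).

(4, -2)

C(a,b) separates as P(a) + Q(b) − 2, so its minimum is min P + min Q − 2.
P'(a) = 12a(a - 4)(a + 1) vanishes at a ∈ {-1, 0, 4}; Q'(b) = 6b + 12 vanishes at b ∈ {-2}.
Local minima of P (where P''>0): P(-1)=-9, P(4)=-384. Local minima of Q: Q(-2)=-12.
So the global minimum of C is P(4) + Q(-2) − 2 = -384 − 12 − 2 = -398, attained at (4, -2).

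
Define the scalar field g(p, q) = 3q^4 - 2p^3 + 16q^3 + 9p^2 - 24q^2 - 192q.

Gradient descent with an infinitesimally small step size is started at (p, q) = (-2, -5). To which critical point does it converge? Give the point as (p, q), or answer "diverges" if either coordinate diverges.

g is separable, so gradient descent decouples: p follows -∂g/∂p, q follows -∂g/∂q.
∂g/∂p = -6p(p - 3); at p=-2 this is -60, so p increases.
∂g/∂q = 12(q - 2)(q + 2)(q + 4); at q=-5 this is -252, so q increases.
p converges to its nearest critical value 0 (a local min of the p-part); q converges to -4. The iterate converges to (0, -4).

(0, -4)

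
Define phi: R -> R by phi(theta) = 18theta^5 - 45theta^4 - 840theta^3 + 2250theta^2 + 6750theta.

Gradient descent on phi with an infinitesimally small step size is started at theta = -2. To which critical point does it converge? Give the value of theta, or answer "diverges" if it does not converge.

phi'(theta) = 90(theta - 5)(theta - 3)(theta + 1)(theta + 5), so phi'(-2) = -9450.
Gradient descent moves in the -phi' direction, i.e. theta is increasing.
The nearest critical point in that direction is theta = -1, where phi'' = 8640 > 0 (a local minimum). The iterate converges there.

-1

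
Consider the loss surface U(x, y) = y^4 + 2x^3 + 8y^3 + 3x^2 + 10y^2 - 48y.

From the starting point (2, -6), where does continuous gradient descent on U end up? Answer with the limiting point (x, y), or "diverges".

U is separable, so gradient descent decouples: x follows -∂U/∂x, y follows -∂U/∂y.
∂U/∂x = 6x(x + 1); at x=2 this is 36, so x decreases.
∂U/∂y = 4(y - 1)(y + 3)(y + 4); at y=-6 this is -168, so y increases.
x converges to its nearest critical value 0 (a local min of the x-part); y converges to -4. The iterate converges to (0, -4).

(0, -4)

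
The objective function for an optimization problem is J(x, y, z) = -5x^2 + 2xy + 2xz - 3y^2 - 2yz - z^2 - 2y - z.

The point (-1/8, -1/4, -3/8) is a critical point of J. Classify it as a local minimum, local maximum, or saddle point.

The Hessian is constant: H = [[-10, 2, 2], [2, -6, -2], [2, -2, -2]].
Leading principal minors: Δ₁ = -10, Δ₂ = 56, Δ₃ = -64.
The minors alternate sign starting negative (−, +, −), so H is negative definite: a local maximum.

local maximum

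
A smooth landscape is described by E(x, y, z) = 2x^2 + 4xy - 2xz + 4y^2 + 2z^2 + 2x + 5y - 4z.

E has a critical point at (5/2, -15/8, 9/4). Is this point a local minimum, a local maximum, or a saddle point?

local minimum

The Hessian is constant: H = [[4, 4, -2], [4, 8, 0], [-2, 0, 4]].
Leading principal minors: Δ₁ = 4, Δ₂ = 16, Δ₃ = 32.
All leading minors are positive, so H is positive definite: a local minimum.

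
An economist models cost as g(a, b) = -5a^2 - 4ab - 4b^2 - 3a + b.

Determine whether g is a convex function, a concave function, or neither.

g is quadratic, so its Hessian is the constant matrix H = [[-10, -4], [-4, -8]].
det(H) = 64, tr(H) = -18.
det(H) > 0 and tr(H) < 0, so H is negative definite everywhere: concave.

concave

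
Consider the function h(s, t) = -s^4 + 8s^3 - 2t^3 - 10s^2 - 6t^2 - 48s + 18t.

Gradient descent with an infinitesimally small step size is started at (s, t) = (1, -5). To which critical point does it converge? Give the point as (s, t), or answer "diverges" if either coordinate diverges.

h is separable, so gradient descent decouples: s follows -∂h/∂s, t follows -∂h/∂t.
∂h/∂s = -4(s - 4)(s - 3)(s + 1); at s=1 this is -48, so s increases.
∂h/∂t = -6(t - 1)(t + 3); at t=-5 this is -72, so t increases.
s converges to its nearest critical value 3 (a local min of the s-part); t converges to -3. The iterate converges to (3, -3).

(3, -3)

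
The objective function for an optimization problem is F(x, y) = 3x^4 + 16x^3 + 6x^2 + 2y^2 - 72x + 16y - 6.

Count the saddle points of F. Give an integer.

1

F separates as a function of x plus a function of y, so ∇F=0 decouples.
∂F/∂x = 12(x - 1)(x + 2)(x + 3) = 0 at x ∈ {-3, -2, 1}; ∂F/∂y = 4(y + 4) = 0 at y ∈ {-4}.
The Hessian is diagonal: diag(F_xx, F_yy). Second derivatives: F_xx(-3)=48, F_xx(-2)=-36, F_xx(1)=144; F_yy(-4)=4.
Saddle points occur where the two diagonal entries have opposite signs: (-2, -4). Count: 1.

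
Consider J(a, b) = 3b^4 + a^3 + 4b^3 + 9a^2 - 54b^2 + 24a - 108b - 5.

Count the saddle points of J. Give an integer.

3

J separates as a function of a plus a function of b, so ∇J=0 decouples.
∂J/∂a = 3(a + 2)(a + 4) = 0 at a ∈ {-4, -2}; ∂J/∂b = 12(b - 3)(b + 1)(b + 3) = 0 at b ∈ {-3, -1, 3}.
The Hessian is diagonal: diag(J_aa, J_bb). Second derivatives: J_aa(-4)=-6, J_aa(-2)=6; J_bb(-3)=144, J_bb(-1)=-96, J_bb(3)=288.
Saddle points occur where the two diagonal entries have opposite signs: (-4, -3), (-4, 3), (-2, -1). Count: 3.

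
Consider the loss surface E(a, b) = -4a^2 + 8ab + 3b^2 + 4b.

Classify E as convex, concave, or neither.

neither

E is quadratic, so its Hessian is the constant matrix H = [[-8, 8], [8, 6]].
det(H) = -112, tr(H) = -2.
det(H) < 0, so H is indefinite: neither convex nor concave.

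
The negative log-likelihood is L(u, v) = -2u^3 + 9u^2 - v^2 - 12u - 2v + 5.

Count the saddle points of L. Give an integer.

1

L separates as a function of u plus a function of v, so ∇L=0 decouples.
∂L/∂u = -6(u - 2)(u - 1) = 0 at u ∈ {1, 2}; ∂L/∂v = -2(v + 1) = 0 at v ∈ {-1}.
The Hessian is diagonal: diag(L_uu, L_vv). Second derivatives: L_uu(1)=6, L_uu(2)=-6; L_vv(-1)=-2.
Saddle points occur where the two diagonal entries have opposite signs: (1, -1). Count: 1.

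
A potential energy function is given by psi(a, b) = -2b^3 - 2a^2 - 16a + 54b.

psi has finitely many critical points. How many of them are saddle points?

1

psi separates as a function of a plus a function of b, so ∇psi=0 decouples.
∂psi/∂a = -4(a + 4) = 0 at a ∈ {-4}; ∂psi/∂b = -6(b - 3)(b + 3) = 0 at b ∈ {-3, 3}.
The Hessian is diagonal: diag(psi_aa, psi_bb). Second derivatives: psi_aa(-4)=-4; psi_bb(-3)=36, psi_bb(3)=-36.
Saddle points occur where the two diagonal entries have opposite signs: (-4, -3). Count: 1.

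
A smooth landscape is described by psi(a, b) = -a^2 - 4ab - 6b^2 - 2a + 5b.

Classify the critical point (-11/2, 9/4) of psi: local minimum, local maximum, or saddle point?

The Hessian of psi is constant: H = [[-2, -4], [-4, -12]].
det(H) = (-2)·(-12) − (-4)² = 8.
det(H) > 0 and tr(H) = -14 < 0, so H is negative definite and the point is a local maximum.

local maximum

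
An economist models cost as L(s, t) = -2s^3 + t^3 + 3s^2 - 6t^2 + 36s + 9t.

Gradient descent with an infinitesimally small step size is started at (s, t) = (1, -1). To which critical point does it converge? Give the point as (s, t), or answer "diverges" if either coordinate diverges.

diverges

L is separable, so gradient descent decouples: s follows -∂L/∂s, t follows -∂L/∂t.
∂L/∂s = -6(s - 3)(s + 2); at s=1 this is 36, so s decreases.
∂L/∂t = 3(t - 3)(t - 1); at t=-1 this is 24, so t decreases.
The t-coordinate has no critical point in that direction and runs off to infinity.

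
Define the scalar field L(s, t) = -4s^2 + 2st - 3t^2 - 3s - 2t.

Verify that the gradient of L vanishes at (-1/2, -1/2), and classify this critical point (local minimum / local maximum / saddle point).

∇L = (-8s + 2t - 3, 2s - 6t - 2); substituting (-1/2, -1/2) gives ∇L = (0, 0), so (-1/2, -1/2) is indeed a critical point.
The Hessian of L is constant: H = [[-8, 2], [2, -6]].
det(H) = (-8)·(-6) − 2² = 44.
det(H) > 0 and tr(H) = -14 < 0, so H is negative definite and the point is a local maximum.

local maximum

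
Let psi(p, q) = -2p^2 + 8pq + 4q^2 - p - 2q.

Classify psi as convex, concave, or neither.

neither

psi is quadratic, so its Hessian is the constant matrix H = [[-4, 8], [8, 8]].
det(H) = -96, tr(H) = 4.
det(H) < 0, so H is indefinite: neither convex nor concave.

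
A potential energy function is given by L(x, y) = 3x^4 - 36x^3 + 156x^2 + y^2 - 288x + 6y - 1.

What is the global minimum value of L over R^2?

-202

L(x,y) separates as P(x) + Q(y) − 1, so its minimum is min P + min Q − 1.
P'(x) = 12(x - 4)(x - 3)(x - 2) vanishes at x ∈ {2, 3, 4}; Q'(y) = 2y + 6 vanishes at y ∈ {-3}.
Local minima of P (where P''>0): P(2)=-192, P(4)=-192. Local minima of Q: Q(-3)=-9.
So the global minimum of L is P(2) + Q(-3) − 1 = -192 − 9 − 1 = -202, attained at (2, -3).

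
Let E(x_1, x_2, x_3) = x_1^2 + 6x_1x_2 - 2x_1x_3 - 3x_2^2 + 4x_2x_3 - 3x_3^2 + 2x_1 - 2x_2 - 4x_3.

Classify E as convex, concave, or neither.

neither

E is quadratic, so its Hessian is the constant matrix H = [[2, 6, -2], [6, -6, 4], [-2, 4, -6]].
Leading principal minors: 2, -48, 184.
Neither pattern holds ⇒ H is indefinite ⇒ neither convex nor concave.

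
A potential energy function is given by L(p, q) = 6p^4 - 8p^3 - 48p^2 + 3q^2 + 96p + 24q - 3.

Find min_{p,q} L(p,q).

-275

L(p,q) separates as A(p) + B(q) − 3, so its minimum is min A + min B − 3.
A'(p) = 24(p - 2)(p - 1)(p + 2) vanishes at p ∈ {-2, 1, 2}; B'(q) = 6q + 24 vanishes at q ∈ {-4}.
Local minima of A (where A''>0): A(-2)=-224, A(2)=32. Local minima of B: B(-4)=-48.
So the global minimum of L is A(-2) + B(-4) − 3 = -224 − 48 − 3 = -275, attained at (-2, -4).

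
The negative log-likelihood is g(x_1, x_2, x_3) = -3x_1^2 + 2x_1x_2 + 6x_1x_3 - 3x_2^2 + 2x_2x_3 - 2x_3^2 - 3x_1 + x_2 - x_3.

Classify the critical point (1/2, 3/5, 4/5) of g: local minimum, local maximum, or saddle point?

saddle point

The Hessian is constant: H = [[-6, 2, 6], [2, -6, 2], [6, 2, -4]].
Leading principal minors: Δ₁ = -6, Δ₂ = 32, Δ₃ = 160.
The minors fit neither the all-positive nor the alternating-sign pattern, so H is indefinite: a saddle point.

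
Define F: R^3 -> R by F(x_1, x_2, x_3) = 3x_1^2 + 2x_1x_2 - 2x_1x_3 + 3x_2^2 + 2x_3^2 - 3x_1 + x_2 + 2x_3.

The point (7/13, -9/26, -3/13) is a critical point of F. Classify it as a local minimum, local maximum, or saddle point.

local minimum

The Hessian is constant: H = [[6, 2, -2], [2, 6, 0], [-2, 0, 4]].
Leading principal minors: Δ₁ = 6, Δ₂ = 32, Δ₃ = 104.
All leading minors are positive, so H is positive definite: a local minimum.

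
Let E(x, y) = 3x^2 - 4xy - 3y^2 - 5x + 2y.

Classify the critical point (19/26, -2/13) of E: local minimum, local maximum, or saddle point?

saddle point

The Hessian of E is constant: H = [[6, -4], [-4, -6]].
det(H) = 6·(-6) − (-4)² = -52.
Since det(H) < 0, H is indefinite and the critical point is a saddle point.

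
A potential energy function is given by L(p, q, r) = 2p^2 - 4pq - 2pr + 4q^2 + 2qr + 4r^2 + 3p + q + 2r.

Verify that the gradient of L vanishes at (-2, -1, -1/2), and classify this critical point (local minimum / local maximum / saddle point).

∇L = (4p - 4q - 2r + 3, -4p + 8q + 2r + 1, -2p + 2q + 8r + 2); substituting (-2, -1, -1/2) gives ∇L = (0, 0, 0), so (-2, -1, -1/2) is indeed a critical point.
The Hessian is constant: H = [[4, -4, -2], [-4, 8, 2], [-2, 2, 8]].
Leading principal minors: Δ₁ = 4, Δ₂ = 16, Δ₃ = 112.
All leading minors are positive, so H is positive definite: a local minimum.

local minimum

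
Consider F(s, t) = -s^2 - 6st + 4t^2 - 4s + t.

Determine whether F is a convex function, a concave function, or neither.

neither

F is quadratic, so its Hessian is the constant matrix H = [[-2, -6], [-6, 8]].
det(H) = -52, tr(H) = 6.
det(H) < 0, so H is indefinite: neither convex nor concave.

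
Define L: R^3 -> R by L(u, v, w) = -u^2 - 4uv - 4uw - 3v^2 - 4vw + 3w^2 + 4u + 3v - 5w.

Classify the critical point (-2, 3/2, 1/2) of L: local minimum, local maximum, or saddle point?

saddle point

The Hessian is constant: H = [[-2, -4, -4], [-4, -6, -4], [-4, -4, 6]].
Leading principal minors: Δ₁ = -2, Δ₂ = -4, Δ₃ = -24.
The minors fit neither the all-positive nor the alternating-sign pattern, so H is indefinite: a saddle point.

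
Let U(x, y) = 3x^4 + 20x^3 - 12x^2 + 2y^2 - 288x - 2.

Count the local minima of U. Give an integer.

2

U separates as a function of x plus a function of y, so ∇U=0 decouples.
∂U/∂x = 12(x - 2)(x + 3)(x + 4) = 0 at x ∈ {-4, -3, 2}; ∂U/∂y = 4y = 0 at y ∈ {0}.
The Hessian is diagonal: diag(U_xx, U_yy). Second derivatives: U_xx(-4)=72, U_xx(-3)=-60, U_xx(2)=360; U_yy(0)=4.
Local minima occur where both diagonal entries positive: (-4, 0), (2, 0). Count: 2.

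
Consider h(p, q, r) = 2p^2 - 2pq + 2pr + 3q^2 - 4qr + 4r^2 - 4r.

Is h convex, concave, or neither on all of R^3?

convex

h is quadratic, so its Hessian is the constant matrix H = [[4, -2, 2], [-2, 6, -4], [2, -4, 8]].
Leading principal minors: 4, 20, 104.
All positive ⇒ H ≻ 0 ⇒ convex.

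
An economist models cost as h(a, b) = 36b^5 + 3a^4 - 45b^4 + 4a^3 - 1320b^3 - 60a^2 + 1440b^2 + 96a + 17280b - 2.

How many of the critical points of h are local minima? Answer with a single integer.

4

h separates as a function of a plus a function of b, so ∇h=0 decouples.
∂h/∂a = 12(a - 2)(a - 1)(a + 4) = 0 at a ∈ {-4, 1, 2}; ∂h/∂b = 180(b - 4)(b - 3)(b + 2)(b + 4) = 0 at b ∈ {-4, -2, 3, 4}.
The Hessian is diagonal: diag(h_aa, h_bb). Second derivatives: h_aa(-4)=360, h_aa(1)=-60, h_aa(2)=72; h_bb(-4)=-20160, h_bb(-2)=10800, h_bb(3)=-6300, h_bb(4)=8640.
Local minima occur where both diagonal entries positive: (-4, -2), (-4, 4), (2, -2), (2, 4). Count: 4.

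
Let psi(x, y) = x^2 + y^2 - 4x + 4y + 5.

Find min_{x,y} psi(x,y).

-3

psi(x,y) separates as P(x) + Q(y) + 5, so its minimum is min P + min Q + 5.
P'(x) = 2x - 4 vanishes at x ∈ {2}; Q'(y) = 2y + 4 vanishes at y ∈ {-2}.
Local minima of P (where P''>0): P(2)=-4. Local minima of Q: Q(-2)=-4.
So the global minimum of psi is P(2) + Q(-2) + 5 = -4 − 4 + 5 = -3, attained at (2, -2).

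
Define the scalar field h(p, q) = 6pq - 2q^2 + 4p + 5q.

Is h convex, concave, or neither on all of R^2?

neither

h is quadratic, so its Hessian is the constant matrix H = [[0, 6], [6, -4]].
det(H) = -36, tr(H) = -4.
det(H) < 0, so H is indefinite: neither convex nor concave.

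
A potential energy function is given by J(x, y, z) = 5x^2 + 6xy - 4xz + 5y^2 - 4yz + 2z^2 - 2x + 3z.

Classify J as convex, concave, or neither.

convex

J is quadratic, so its Hessian is the constant matrix H = [[10, 6, -4], [6, 10, -4], [-4, -4, 4]].
Leading principal minors: 10, 64, 128.
All positive ⇒ H ≻ 0 ⇒ convex.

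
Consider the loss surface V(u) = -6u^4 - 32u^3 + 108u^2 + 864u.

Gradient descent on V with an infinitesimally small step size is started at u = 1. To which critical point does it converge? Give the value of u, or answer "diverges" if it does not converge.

-3

V'(u) = -24(u - 3)(u + 3)(u + 4), so V'(1) = 960.
Gradient descent moves in the -V' direction, i.e. u is decreasing.
The nearest critical point in that direction is u = -3, where V'' = 144 > 0 (a local minimum). The iterate converges there.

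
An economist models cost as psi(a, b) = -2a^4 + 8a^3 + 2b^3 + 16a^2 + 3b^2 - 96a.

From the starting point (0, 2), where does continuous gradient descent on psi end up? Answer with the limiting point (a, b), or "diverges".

(2, 0)

psi is separable, so gradient descent decouples: a follows -∂psi/∂a, b follows -∂psi/∂b.
∂psi/∂a = -8(a - 3)(a - 2)(a + 2); at a=0 this is -96, so a increases.
∂psi/∂b = 6b(b + 1); at b=2 this is 36, so b decreases.
a converges to its nearest critical value 2 (a local min of the a-part); b converges to 0. The iterate converges to (2, 0).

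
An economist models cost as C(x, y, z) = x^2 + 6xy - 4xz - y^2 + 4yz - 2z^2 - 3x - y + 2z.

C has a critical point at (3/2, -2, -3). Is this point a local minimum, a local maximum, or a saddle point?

saddle point

The Hessian is constant: H = [[2, 6, -4], [6, -2, 4], [-4, 4, -4]].
Leading principal minors: Δ₁ = 2, Δ₂ = -40, Δ₃ = -32.
The minors fit neither the all-positive nor the alternating-sign pattern, so H is indefinite: a saddle point.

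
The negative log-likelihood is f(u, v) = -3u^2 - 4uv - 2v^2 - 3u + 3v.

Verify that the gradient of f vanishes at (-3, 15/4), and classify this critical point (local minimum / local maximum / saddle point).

local maximum

∇f = (-6u - 4v - 3, -4u - 4v + 3); substituting (-3, 15/4) gives ∇f = (0, 0), so (-3, 15/4) is indeed a critical point.
The Hessian of f is constant: H = [[-6, -4], [-4, -4]].
det(H) = (-6)·(-4) − (-4)² = 8.
det(H) > 0 and tr(H) = -10 < 0, so H is negative definite and the point is a local maximum.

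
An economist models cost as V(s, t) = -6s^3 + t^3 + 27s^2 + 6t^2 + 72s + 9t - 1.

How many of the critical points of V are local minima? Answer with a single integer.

1

V separates as a function of s plus a function of t, so ∇V=0 decouples.
∂V/∂s = -18(s - 4)(s + 1) = 0 at s ∈ {-1, 4}; ∂V/∂t = 3(t + 1)(t + 3) = 0 at t ∈ {-3, -1}.
The Hessian is diagonal: diag(V_ss, V_tt). Second derivatives: V_ss(-1)=90, V_ss(4)=-90; V_tt(-3)=-6, V_tt(-1)=6.
Local minima occur where both diagonal entries positive: (-1, -1). Count: 1.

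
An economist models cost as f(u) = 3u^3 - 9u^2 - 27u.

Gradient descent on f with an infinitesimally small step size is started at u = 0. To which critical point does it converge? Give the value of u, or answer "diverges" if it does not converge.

3

f'(u) = 9(u - 3)(u + 1), so f'(0) = -27.
Gradient descent moves in the -f' direction, i.e. u is increasing.
The nearest critical point in that direction is u = 3, where f'' = 36 > 0 (a local minimum). The iterate converges there.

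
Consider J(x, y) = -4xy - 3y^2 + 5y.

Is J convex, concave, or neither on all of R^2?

J is quadratic, so its Hessian is the constant matrix H = [[0, -4], [-4, -6]].
det(H) = -16, tr(H) = -6.
det(H) < 0, so H is indefinite: neither convex nor concave.

neither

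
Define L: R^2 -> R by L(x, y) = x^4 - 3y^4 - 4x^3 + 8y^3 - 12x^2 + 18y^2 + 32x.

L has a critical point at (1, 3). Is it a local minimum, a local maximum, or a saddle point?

local maximum

The mixed partial ∂²L/∂x∂y is 0, so the Hessian at any point is diag(L_xx, L_yy) = diag(12(x^2 - 2x - 2), 12(-3y^2 + 4y + 3)).
At (1, 3): H = diag(-36, -144).
Both eigenvalues are negative, so H is negative definite: a local maximum.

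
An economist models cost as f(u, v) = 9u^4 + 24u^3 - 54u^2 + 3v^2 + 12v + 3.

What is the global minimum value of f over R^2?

f(u,v) separates as P(u) + Q(v) + 3, so its minimum is min P + min Q + 3.
P'(u) = 36u(u - 1)(u + 3) vanishes at u ∈ {-3, 0, 1}; Q'(v) = 6v + 12 vanishes at v ∈ {-2}.
Local minima of P (where P''>0): P(-3)=-405, P(1)=-21. Local minima of Q: Q(-2)=-12.
So the global minimum of f is P(-3) + Q(-2) + 3 = -405 − 12 + 3 = -414, attained at (-3, -2).

-414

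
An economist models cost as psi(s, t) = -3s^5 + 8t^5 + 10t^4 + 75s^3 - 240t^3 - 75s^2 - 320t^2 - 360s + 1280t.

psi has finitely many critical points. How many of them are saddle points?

psi separates as a function of s plus a function of t, so ∇psi=0 decouples.
∂psi/∂s = -15(s - 3)(s - 2)(s + 1)(s + 4) = 0 at s ∈ {-4, -1, 2, 3}; ∂psi/∂t = 40(t - 4)(t - 1)(t + 2)(t + 4) = 0 at t ∈ {-4, -2, 1, 4}.
The Hessian is diagonal: diag(psi_ss, psi_tt). Second derivatives: psi_ss(-4)=1890, psi_ss(-1)=-540, psi_ss(2)=270, psi_ss(3)=-420; psi_tt(-4)=-3200, psi_tt(-2)=1440, psi_tt(1)=-1800, psi_tt(4)=5760.
Saddle points occur where the two diagonal entries have opposite signs: (-4, -4), (-4, 1), (-1, -2), (-1, 4), (2, -4), (2, 1), (3, -2), (3, 4). Count: 8.

8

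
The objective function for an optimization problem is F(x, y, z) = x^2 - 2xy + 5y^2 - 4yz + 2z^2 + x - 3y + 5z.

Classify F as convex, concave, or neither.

F is quadratic, so its Hessian is the constant matrix H = [[2, -2, 0], [-2, 10, -4], [0, -4, 4]].
Leading principal minors: 2, 16, 32.
All positive ⇒ H ≻ 0 ⇒ convex.

convex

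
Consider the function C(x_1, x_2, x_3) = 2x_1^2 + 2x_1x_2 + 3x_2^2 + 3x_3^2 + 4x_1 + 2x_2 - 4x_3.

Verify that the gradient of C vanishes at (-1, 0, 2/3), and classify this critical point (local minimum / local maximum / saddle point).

∇C = (4x_1 + 2x_2 + 4, 2x_1 + 6x_2 + 2, 6x_3 - 4); substituting (-1, 0, 2/3) gives ∇C = (0, 0, 0), so (-1, 0, 2/3) is indeed a critical point.
The Hessian is constant: H = [[4, 2, 0], [2, 6, 0], [0, 0, 6]].
Leading principal minors: Δ₁ = 4, Δ₂ = 20, Δ₃ = 120.
All leading minors are positive, so H is positive definite: a local minimum.

local minimum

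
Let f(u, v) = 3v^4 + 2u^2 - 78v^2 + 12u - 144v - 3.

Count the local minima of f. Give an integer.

2

f separates as a function of u plus a function of v, so ∇f=0 decouples.
∂f/∂u = 4(u + 3) = 0 at u ∈ {-3}; ∂f/∂v = 12(v - 4)(v + 1)(v + 3) = 0 at v ∈ {-3, -1, 4}.
The Hessian is diagonal: diag(f_uu, f_vv). Second derivatives: f_uu(-3)=4; f_vv(-3)=168, f_vv(-1)=-120, f_vv(4)=420.
Local minima occur where both diagonal entries positive: (-3, -3), (-3, 4). Count: 2.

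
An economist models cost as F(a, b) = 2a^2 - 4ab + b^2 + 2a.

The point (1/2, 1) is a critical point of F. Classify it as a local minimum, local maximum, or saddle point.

The Hessian of F is constant: H = [[4, -4], [-4, 2]].
det(H) = 4·2 − (-4)² = -8.
Since det(H) < 0, H is indefinite and the critical point is a saddle point.

saddle point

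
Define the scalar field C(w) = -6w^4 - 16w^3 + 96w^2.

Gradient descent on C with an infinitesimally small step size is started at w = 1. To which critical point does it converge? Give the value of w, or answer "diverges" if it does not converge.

0

C'(w) = -24w(w - 2)(w + 4), so C'(1) = 120.
Gradient descent moves in the -C' direction, i.e. w is decreasing.
The nearest critical point in that direction is w = 0, where C'' = 192 > 0 (a local minimum). The iterate converges there.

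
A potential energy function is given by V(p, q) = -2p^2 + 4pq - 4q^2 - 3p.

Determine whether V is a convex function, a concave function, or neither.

V is quadratic, so its Hessian is the constant matrix H = [[-4, 4], [4, -8]].
det(H) = 16, tr(H) = -12.
det(H) > 0 and tr(H) < 0, so H is negative definite everywhere: concave.

concave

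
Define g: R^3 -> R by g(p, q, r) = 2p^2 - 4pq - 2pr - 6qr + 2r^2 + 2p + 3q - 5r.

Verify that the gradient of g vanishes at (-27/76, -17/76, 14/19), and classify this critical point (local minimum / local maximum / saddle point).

∇g = (4p - 4q - 2r + 2, -4p - 6r + 3, -2p - 6q + 4r - 5); substituting (-27/76, -17/76, 14/19) gives ∇g = (0, 0, 0), so (-27/76, -17/76, 14/19) is indeed a critical point.
The Hessian is constant: H = [[4, -4, -2], [-4, 0, -6], [-2, -6, 4]].
Leading principal minors: Δ₁ = 4, Δ₂ = -16, Δ₃ = -304.
The minors fit neither the all-positive nor the alternating-sign pattern, so H is indefinite: a saddle point.

saddle point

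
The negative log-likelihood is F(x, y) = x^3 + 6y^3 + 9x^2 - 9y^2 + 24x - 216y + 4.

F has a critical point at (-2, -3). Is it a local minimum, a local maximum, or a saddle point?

saddle point

The mixed partial ∂²F/∂x∂y is 0, so the Hessian at any point is diag(F_xx, F_yy) = diag(6(x + 3), 18(2y - 1)).
At (-2, -3): H = diag(6, -126).
The eigenvalues have opposite signs, so H is indefinite: a saddle point.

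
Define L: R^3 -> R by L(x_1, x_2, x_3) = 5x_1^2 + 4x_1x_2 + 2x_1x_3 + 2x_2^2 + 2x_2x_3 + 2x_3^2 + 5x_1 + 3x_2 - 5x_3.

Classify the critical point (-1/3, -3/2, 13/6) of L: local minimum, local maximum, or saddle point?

The Hessian is constant: H = [[10, 4, 2], [4, 4, 2], [2, 2, 4]].
Leading principal minors: Δ₁ = 10, Δ₂ = 24, Δ₃ = 72.
All leading minors are positive, so H is positive definite: a local minimum.

local minimum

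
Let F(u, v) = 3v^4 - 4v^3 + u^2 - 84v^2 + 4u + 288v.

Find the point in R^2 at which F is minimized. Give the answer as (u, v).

(-2, -4)

F(u,v) separates as P(u) + Q(v), so its minimum is min P + min Q.
P'(u) = 2u + 4 vanishes at u ∈ {-2}; Q'(v) = 12(v - 3)(v - 2)(v + 4) vanishes at v ∈ {-4, 2, 3}.
Local minima of P (where P''>0): P(-2)=-4. Local minima of Q: Q(-4)=-1472, Q(3)=243.
So the global minimum of F is P(-2) + Q(-4) = -4 − 1472 = -1476, attained at (-2, -4).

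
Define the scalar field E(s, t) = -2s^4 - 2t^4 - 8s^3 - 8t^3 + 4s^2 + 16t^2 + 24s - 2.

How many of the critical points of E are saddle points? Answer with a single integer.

E separates as a function of s plus a function of t, so ∇E=0 decouples.
∂E/∂s = -8(s - 1)(s + 1)(s + 3) = 0 at s ∈ {-3, -1, 1}; ∂E/∂t = -8t(t - 1)(t + 4) = 0 at t ∈ {-4, 0, 1}.
The Hessian is diagonal: diag(E_ss, E_tt). Second derivatives: E_ss(-3)=-64, E_ss(-1)=32, E_ss(1)=-64; E_tt(-4)=-160, E_tt(0)=32, E_tt(1)=-40.
Saddle points occur where the two diagonal entries have opposite signs: (-3, 0), (-1, -4), (-1, 1), (1, 0). Count: 4.

4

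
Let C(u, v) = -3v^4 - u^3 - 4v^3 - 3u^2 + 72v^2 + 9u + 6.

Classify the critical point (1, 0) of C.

saddle point

The mixed partial ∂²C/∂u∂v is 0, so the Hessian at any point is diag(C_uu, C_vv) = diag(-6(u + 1), 12(-3v^2 - 2v + 12)).
At (1, 0): H = diag(-12, 144).
The eigenvalues have opposite signs, so H is indefinite: a saddle point.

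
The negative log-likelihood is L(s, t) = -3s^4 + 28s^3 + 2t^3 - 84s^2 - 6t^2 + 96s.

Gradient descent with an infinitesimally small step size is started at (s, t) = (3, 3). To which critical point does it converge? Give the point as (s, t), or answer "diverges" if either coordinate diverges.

(2, 2)

L is separable, so gradient descent decouples: s follows -∂L/∂s, t follows -∂L/∂t.
∂L/∂s = -12(s - 4)(s - 2)(s - 1); at s=3 this is 24, so s decreases.
∂L/∂t = 6t(t - 2); at t=3 this is 18, so t decreases.
s converges to its nearest critical value 2 (a local min of the s-part); t converges to 2. The iterate converges to (2, 2).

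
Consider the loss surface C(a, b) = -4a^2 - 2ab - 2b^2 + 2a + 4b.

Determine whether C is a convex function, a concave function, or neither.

C is quadratic, so its Hessian is the constant matrix H = [[-8, -2], [-2, -4]].
det(H) = 28, tr(H) = -12.
det(H) > 0 and tr(H) < 0, so H is negative definite everywhere: concave.

concave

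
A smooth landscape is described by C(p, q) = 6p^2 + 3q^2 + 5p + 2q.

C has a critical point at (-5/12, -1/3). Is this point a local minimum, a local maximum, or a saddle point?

local minimum

The Hessian of C is constant: H = [[12, 0], [0, 6]].
det(H) = 12·6 − 0² = 72.
det(H) > 0 and tr(H) = 18 > 0, so H is positive definite and the point is a local minimum.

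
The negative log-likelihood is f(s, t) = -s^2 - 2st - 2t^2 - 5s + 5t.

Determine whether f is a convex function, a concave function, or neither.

f is quadratic, so its Hessian is the constant matrix H = [[-2, -2], [-2, -4]].
det(H) = 4, tr(H) = -6.
det(H) > 0 and tr(H) < 0, so H is negative definite everywhere: concave.

concave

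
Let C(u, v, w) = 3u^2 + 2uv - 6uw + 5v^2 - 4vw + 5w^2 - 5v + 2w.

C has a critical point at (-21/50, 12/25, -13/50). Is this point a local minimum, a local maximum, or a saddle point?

local minimum

The Hessian is constant: H = [[6, 2, -6], [2, 10, -4], [-6, -4, 10]].
Leading principal minors: Δ₁ = 6, Δ₂ = 56, Δ₃ = 200.
All leading minors are positive, so H is positive definite: a local minimum.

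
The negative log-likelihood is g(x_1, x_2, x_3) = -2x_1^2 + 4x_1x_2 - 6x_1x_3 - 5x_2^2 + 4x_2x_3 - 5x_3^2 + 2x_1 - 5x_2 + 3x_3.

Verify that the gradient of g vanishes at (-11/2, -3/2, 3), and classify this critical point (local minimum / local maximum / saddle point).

local maximum

∇g = (-4x_1 + 4x_2 - 6x_3 + 2, 4x_1 - 10x_2 + 4x_3 - 5, -6x_1 + 4x_2 - 10x_3 + 3); substituting (-11/2, -3/2, 3) gives ∇g = (0, 0, 0), so (-11/2, -3/2, 3) is indeed a critical point.
The Hessian is constant: H = [[-4, 4, -6], [4, -10, 4], [-6, 4, -10]].
Leading principal minors: Δ₁ = -4, Δ₂ = 24, Δ₃ = -8.
The minors alternate sign starting negative (−, +, −), so H is negative definite: a local maximum.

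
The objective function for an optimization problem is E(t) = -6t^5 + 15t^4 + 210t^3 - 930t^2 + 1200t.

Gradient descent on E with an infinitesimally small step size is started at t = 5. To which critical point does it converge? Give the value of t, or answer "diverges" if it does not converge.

diverges

E'(t) = -30(t - 4)(t - 2)(t - 1)(t + 5), so E'(5) = -3600.
Gradient descent moves in the -E' direction, i.e. t is increasing.
There is no critical point above t=5, and E' keeps the same sign, so the iterate runs off to +∞.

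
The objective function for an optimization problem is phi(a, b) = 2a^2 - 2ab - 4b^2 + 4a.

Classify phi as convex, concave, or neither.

neither

phi is quadratic, so its Hessian is the constant matrix H = [[4, -2], [-2, -8]].
det(H) = -36, tr(H) = -4.
det(H) < 0, so H is indefinite: neither convex nor concave.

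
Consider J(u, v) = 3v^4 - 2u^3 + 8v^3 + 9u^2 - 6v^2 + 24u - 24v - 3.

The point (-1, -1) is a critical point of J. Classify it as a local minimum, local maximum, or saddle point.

saddle point

The mixed partial ∂²J/∂u∂v is 0, so the Hessian at any point is diag(J_uu, J_vv) = diag(6(-2u + 3), 12(3v^2 + 4v - 1)).
At (-1, -1): H = diag(30, -24).
The eigenvalues have opposite signs, so H is indefinite: a saddle point.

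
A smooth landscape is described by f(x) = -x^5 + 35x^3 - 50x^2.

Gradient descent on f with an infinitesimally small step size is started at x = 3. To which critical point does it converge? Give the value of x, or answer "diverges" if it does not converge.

f'(x) = -5x(x - 4)(x - 1)(x + 5), so f'(3) = 240.
Gradient descent moves in the -f' direction, i.e. x is decreasing.
The nearest critical point in that direction is x = 1, where f'' = 90 > 0 (a local minimum). The iterate converges there.

1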